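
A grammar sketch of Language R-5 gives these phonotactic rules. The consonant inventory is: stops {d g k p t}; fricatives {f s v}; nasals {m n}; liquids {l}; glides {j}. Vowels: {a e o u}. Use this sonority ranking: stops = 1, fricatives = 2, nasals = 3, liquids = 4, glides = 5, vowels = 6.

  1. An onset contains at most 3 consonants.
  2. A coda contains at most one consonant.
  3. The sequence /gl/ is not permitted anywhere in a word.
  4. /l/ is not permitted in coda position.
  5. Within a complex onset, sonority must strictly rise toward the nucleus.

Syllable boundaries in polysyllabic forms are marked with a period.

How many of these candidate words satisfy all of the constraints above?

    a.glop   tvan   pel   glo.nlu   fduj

1

a.glop — violates constraint 3: contains banned sequence /gl/ → ill-formed
tvan — σ1 onset /tv/ (1→2 rises), coda /n/ ok → well-formed
pel — violates constraint 4: syllable 1 coda contains /l/ → ill-formed
glo.nlu — violates constraint 3: contains banned sequence /gl/ → ill-formed
fduj — violates constraint 5: syllable 1 onset /fd/: /f/ (fricative, 2) → /d/ (stop, 1) does not rise → ill-formed
Well-formed: tvan → 1.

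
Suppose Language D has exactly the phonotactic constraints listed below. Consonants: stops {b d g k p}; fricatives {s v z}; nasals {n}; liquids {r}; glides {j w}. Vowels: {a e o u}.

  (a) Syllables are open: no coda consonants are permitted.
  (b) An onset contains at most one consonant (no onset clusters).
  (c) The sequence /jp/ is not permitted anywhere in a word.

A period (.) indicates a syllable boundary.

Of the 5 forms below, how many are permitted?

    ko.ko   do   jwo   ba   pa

4

ko.ko — σ1 onset /k/, coda /∅/ ok; σ2 onset /k/, coda /∅/ ok → permitted
do — σ1 onset /d/, coda /∅/ ok → permitted
jwo — violates constraint (b): syllable 1 onset /jw/ has 2 consonants (> 1) → not permitted
ba — σ1 onset /b/, coda /∅/ ok → permitted
pa — σ1 onset /p/, coda /∅/ ok → permitted
Permitted: ko.ko, do, ba, pa → 4.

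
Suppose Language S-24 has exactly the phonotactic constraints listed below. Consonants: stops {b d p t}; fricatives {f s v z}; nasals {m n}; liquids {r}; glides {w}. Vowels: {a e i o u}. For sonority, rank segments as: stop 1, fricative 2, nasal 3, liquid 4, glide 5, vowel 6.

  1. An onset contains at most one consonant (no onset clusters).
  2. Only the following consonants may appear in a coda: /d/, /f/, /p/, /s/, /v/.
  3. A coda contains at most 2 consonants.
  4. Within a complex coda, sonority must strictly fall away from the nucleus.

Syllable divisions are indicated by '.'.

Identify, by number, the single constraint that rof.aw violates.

2

rof.aw: syllable 2 coda contains /w/, which is not a licensed coda consonant.
This is a violation of constraint 2: "Only the following consonants may appear in a coda: /d/, /f/, /p/, /s/, /v/."
The remaining constraints (1, 3, 4) are satisfied.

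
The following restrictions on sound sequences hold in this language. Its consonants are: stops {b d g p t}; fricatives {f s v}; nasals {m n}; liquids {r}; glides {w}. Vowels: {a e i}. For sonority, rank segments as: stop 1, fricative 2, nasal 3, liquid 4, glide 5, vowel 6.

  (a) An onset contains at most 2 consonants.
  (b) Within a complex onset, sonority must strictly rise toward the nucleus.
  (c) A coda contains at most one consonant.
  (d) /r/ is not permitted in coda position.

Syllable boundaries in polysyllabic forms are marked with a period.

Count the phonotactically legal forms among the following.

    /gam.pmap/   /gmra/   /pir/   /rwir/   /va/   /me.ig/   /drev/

4

/gam.pmap/ — σ1 onset /g/, coda /m/ ok; σ2 onset /pm/ (1→3 rises), coda /p/ ok → phonotactically legal
/gmra/ — violates constraint (a): syllable 1 onset /gmr/ has 3 consonants (> 2) → phonotactically illegal
/pir/ — violates constraint (d): syllable 1 coda contains /r/ → phonotactically illegal
/rwir/ — violates constraint (d): syllable 1 coda contains /r/ → phonotactically illegal
/va/ — σ1 onset /v/, coda /∅/ ok → phonotactically legal
/me.ig/ — σ1 onset /m/, coda /∅/ ok; σ2 onset /∅/, coda /g/ ok → phonotactically legal
/drev/ — σ1 onset /dr/ (1→4 rises), coda /v/ ok → phonotactically legal
Phonotactically legal: /gam.pmap/, /va/, /me.ig/, /drev/ → 4.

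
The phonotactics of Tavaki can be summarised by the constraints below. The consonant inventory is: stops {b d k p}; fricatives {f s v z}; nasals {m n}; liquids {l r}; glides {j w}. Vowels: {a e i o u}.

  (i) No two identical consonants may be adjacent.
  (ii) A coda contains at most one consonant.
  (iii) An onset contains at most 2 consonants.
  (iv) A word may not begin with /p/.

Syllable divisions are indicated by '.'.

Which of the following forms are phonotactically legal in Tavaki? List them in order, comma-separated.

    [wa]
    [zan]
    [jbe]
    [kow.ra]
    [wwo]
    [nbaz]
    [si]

[wa] — σ1 onset /w/, coda /∅/ ok → phonotactically legal
[zan] — σ1 onset /z/, coda /n/ ok → phonotactically legal
[jbe] — σ1 onset /jb/ (2C), coda /∅/ ok → phonotactically legal
[kow.ra] — σ1 onset /k/, coda /w/ ok; σ2 onset /r/, coda /∅/ ok → phonotactically legal
[wwo] — violates constraint (i): adjacent identical consonants /ww/ → phonotactically illegal
[nbaz] — σ1 onset /nb/ (2C), coda /z/ ok → phonotactically legal
[si] — σ1 onset /s/, coda /∅/ ok → phonotactically legal

[wa], [zan], [jbe], [kow.ra], [nbaz], [si]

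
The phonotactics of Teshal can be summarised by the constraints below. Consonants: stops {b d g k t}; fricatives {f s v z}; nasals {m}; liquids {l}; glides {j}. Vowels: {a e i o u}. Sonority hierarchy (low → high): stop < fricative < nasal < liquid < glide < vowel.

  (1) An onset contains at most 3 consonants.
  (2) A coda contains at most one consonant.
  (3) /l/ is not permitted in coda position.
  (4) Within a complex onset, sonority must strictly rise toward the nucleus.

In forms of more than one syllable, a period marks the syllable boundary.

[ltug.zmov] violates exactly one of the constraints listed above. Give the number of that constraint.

[ltug.zmov]: syllable 1 onset /lt/: /l/ (liquid, 4) → /t/ (stop, 1) does not rise.
This is a violation of constraint 4: "Within a complex onset, sonority must strictly rise toward the nucleus."
The remaining constraints (1, 2, 3) are satisfied.

4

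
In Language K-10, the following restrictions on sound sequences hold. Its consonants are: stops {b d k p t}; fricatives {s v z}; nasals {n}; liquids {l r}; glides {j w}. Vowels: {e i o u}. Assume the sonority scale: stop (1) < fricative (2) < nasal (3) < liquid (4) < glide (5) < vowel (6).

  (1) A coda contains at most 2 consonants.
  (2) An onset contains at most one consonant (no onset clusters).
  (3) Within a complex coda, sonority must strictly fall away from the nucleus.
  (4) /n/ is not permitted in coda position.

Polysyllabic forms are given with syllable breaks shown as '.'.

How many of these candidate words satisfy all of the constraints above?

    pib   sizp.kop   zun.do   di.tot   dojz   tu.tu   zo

pib — σ1 onset /p/, coda /b/ ok → well-formed
sizp.kop — σ1 onset /s/, coda /zp/ (2→1 falls) ok; σ2 onset /k/, coda /p/ ok → well-formed
zun.do — violates constraint 4: syllable 1 coda contains /n/ → ill-formed
di.tot — σ1 onset /d/, coda /∅/ ok; σ2 onset /t/, coda /t/ ok → well-formed
dojz — σ1 onset /d/, coda /jz/ (5→2 falls) ok → well-formed
tu.tu — σ1 onset /t/, coda /∅/ ok; σ2 onset /t/, coda /∅/ ok → well-formed
zo — σ1 onset /z/, coda /∅/ ok → well-formed
Well-formed: pib, sizp.kop, di.tot, dojz, tu.tu, zo → 6.

6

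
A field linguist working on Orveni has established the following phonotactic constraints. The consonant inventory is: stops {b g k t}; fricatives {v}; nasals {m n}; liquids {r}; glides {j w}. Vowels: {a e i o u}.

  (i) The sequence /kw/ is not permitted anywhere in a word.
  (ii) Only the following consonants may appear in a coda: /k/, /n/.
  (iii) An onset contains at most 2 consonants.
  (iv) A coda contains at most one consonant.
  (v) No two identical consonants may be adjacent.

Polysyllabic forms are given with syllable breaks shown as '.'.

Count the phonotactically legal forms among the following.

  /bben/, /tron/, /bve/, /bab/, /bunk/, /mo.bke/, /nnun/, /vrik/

/bben/ — violates constraint (v): adjacent identical consonants /bb/ → phonotactically illegal
/tron/ — σ1 onset /tr/ (2C), coda /n/ ok → phonotactically legal
/bve/ — σ1 onset /bv/ (2C), coda /∅/ ok → phonotactically legal
/bab/ — violates constraint (ii): syllable 1 coda contains /b/, which is not a licensed coda consonant → phonotactically illegal
/bunk/ — violates constraint (iv): syllable 1 coda /nk/ has 2 consonants (> 1) → phonotactically illegal
/mo.bke/ — σ1 onset /m/, coda /∅/ ok; σ2 onset /bk/ (2C), coda /∅/ ok → phonotactically legal
/nnun/ — violates constraint (v): adjacent identical consonants /nn/ → phonotactically illegal
/vrik/ — σ1 onset /vr/ (2C), coda /k/ ok → phonotactically legal
Phonotactically legal: /tron/, /bve/, /mo.bke/, /vrik/ → 4.

4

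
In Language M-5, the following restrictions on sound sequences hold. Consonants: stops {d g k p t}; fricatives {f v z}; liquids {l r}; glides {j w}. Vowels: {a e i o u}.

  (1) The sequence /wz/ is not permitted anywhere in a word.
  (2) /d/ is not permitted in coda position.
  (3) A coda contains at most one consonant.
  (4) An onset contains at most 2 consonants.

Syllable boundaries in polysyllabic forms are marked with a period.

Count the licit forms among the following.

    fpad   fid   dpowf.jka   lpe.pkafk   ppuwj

fpad — violates constraint 2: syllable 1 coda contains /d/ → illicit
fid — violates constraint 2: syllable 1 coda contains /d/ → illicit
dpowf.jka — violates constraint 3: syllable 1 coda /wf/ has 2 consonants (> 1) → illicit
lpe.pkafk — violates constraint 3: syllable 2 coda /fk/ has 2 consonants (> 1) → illicit
ppuwj — violates constraint 3: syllable 1 coda /wj/ has 2 consonants (> 1) → illicit
No form is licit → 0.

0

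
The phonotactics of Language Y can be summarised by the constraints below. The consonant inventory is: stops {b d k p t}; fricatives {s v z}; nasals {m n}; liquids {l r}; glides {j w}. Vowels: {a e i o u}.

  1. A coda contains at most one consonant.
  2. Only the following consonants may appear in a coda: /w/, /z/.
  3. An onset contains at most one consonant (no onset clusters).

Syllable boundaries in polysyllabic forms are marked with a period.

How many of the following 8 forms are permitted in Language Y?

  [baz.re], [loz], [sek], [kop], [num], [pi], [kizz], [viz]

[baz.re] — σ1 onset /b/, coda /z/ ok; σ2 onset /r/, coda /∅/ ok → permitted
[loz] — σ1 onset /l/, coda /z/ ok → permitted
[sek] — violates constraint 2: syllable 1 coda contains /k/, which is not a licensed coda consonant → not permitted
[kop] — violates constraint 2: syllable 1 coda contains /p/, which is not a licensed coda consonant → not permitted
[num] — violates constraint 2: syllable 1 coda contains /m/, which is not a licensed coda consonant → not permitted
[pi] — σ1 onset /p/, coda /∅/ ok → permitted
[kizz] — violates constraint 1: syllable 1 coda /zz/ has 2 consonants (> 1) → not permitted
[viz] — σ1 onset /v/, coda /z/ ok → permitted
Permitted: [baz.re], [loz], [pi], [viz] → 4.

4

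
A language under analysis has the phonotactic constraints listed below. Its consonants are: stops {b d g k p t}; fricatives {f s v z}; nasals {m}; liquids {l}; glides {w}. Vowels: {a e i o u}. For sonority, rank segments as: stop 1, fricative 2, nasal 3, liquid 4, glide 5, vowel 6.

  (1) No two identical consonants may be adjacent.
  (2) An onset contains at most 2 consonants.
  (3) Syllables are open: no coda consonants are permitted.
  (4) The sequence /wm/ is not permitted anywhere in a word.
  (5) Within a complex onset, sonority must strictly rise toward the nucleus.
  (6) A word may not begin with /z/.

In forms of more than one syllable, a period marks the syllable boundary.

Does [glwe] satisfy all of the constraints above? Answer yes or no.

[glwe] — violates constraint 2: syllable 1 onset /glw/ has 3 consonants (> 2) → illicit

no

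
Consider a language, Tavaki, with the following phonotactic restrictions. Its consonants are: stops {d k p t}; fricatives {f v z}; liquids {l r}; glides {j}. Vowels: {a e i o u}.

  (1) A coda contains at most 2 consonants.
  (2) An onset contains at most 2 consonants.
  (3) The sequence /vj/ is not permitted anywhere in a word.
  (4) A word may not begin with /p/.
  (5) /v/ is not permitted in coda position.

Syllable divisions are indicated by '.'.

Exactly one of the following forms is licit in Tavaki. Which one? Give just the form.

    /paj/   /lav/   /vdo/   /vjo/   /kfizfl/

/paj/ — violates constraint 4: word begins with /p/ → illicit
/lav/ — violates constraint 5: syllable 1 coda contains /v/ → illicit
/vdo/ — σ1 onset /vd/ (2C), coda /∅/ ok → licit
/vjo/ — violates constraint 3: contains banned sequence /vj/ → illicit
/kfizfl/ — violates constraint 1: syllable 1 coda /zfl/ has 3 consonants (> 2) → illicit

/vdo/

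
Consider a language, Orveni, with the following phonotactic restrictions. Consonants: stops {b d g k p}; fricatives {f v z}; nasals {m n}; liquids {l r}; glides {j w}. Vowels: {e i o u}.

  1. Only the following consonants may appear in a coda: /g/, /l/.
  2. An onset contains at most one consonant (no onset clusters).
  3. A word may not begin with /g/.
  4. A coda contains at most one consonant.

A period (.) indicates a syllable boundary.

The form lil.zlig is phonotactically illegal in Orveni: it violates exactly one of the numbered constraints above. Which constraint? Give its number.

lil.zlig: syllable 2 onset /zl/ has 2 consonants (> 1).
This is a violation of constraint 2: "An onset contains at most one consonant (no onset clusters)."
The remaining constraints (1, 3, 4) are satisfied.

2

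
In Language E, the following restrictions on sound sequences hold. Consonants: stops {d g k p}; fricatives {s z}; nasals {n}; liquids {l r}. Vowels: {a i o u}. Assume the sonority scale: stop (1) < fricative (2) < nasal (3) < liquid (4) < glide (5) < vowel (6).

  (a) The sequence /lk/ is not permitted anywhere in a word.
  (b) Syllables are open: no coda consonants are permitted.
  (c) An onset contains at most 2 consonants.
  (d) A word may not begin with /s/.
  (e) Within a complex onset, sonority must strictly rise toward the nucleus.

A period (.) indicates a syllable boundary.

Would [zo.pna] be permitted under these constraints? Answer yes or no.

[zo.pna] — σ1 onset /z/, coda /∅/ ok; σ2 onset /pn/ (1→3 rises), coda /∅/ ok → permitted

yes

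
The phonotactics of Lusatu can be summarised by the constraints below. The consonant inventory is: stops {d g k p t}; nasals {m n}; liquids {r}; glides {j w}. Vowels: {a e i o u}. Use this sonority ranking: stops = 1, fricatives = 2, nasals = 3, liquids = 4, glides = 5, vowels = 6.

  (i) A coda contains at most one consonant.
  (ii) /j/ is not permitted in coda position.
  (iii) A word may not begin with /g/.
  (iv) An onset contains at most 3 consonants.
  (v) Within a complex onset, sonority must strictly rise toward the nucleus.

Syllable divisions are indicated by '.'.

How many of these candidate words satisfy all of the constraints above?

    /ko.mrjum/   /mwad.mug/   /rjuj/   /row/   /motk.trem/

/ko.mrjum/ — σ1 onset /k/, coda /∅/ ok; σ2 onset /mrj/ (3→4→5 rises), coda /m/ ok → licit
/mwad.mug/ — σ1 onset /mw/ (3→5 rises), coda /d/ ok; σ2 onset /m/, coda /g/ ok → licit
/rjuj/ — violates constraint (ii): syllable 1 coda contains /j/ → illicit
/row/ — σ1 onset /r/, coda /w/ ok → licit
/motk.trem/ — violates constraint (i): syllable 1 coda /tk/ has 2 consonants (> 1) → illicit
Licit: /ko.mrjum/, /mwad.mug/, /row/ → 3.

3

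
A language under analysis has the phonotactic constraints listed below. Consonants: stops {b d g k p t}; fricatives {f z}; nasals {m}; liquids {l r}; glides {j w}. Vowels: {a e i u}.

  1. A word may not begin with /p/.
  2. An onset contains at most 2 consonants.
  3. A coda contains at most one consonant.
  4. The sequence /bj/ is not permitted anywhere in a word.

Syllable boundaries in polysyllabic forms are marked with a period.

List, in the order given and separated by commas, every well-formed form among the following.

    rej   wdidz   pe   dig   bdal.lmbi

rej — σ1 onset /r/, coda /j/ ok → well-formed
wdidz — violates constraint 3: syllable 1 coda /dz/ has 2 consonants (> 1) → ill-formed
pe — violates constraint 1: word begins with /p/ → ill-formed
dig — σ1 onset /d/, coda /g/ ok → well-formed
bdal.lmbi — violates constraint 2: syllable 2 onset /lmb/ has 3 consonants (> 2) → ill-formed

rej, dig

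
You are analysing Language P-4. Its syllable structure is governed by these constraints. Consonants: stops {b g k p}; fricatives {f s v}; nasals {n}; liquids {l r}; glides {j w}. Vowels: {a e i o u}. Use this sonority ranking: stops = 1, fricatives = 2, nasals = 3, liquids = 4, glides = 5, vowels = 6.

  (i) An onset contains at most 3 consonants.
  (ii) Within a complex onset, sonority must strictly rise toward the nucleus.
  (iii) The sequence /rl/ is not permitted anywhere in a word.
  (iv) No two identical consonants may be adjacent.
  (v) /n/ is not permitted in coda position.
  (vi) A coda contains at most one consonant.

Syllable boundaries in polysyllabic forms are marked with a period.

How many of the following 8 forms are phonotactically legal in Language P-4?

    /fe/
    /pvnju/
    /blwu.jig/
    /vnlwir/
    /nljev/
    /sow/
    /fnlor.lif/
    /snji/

/fe/ — σ1 onset /f/, coda /∅/ ok → phonotactically legal
/pvnju/ — violates constraint (i): syllable 1 onset /pvnj/ has 4 consonants (> 3) → phonotactically illegal
/blwu.jig/ — σ1 onset /blw/ (1→4→5 rises), coda /∅/ ok; σ2 onset /j/, coda /g/ ok → phonotactically legal
/vnlwir/ — violates constraint (i): syllable 1 onset /vnlw/ has 4 consonants (> 3) → phonotactically illegal
/nljev/ — σ1 onset /nlj/ (3→4→5 rises), coda /v/ ok → phonotactically legal
/sow/ — σ1 onset /s/, coda /w/ ok → phonotactically legal
/fnlor.lif/ — violates constraint (iii): contains banned sequence /rl/ → phonotactically illegal
/snji/ — σ1 onset /snj/ (2→3→5 rises), coda /∅/ ok → phonotactically legal
Phonotactically legal: /fe/, /blwu.jig/, /nljev/, /sow/, /snji/ → 5.

5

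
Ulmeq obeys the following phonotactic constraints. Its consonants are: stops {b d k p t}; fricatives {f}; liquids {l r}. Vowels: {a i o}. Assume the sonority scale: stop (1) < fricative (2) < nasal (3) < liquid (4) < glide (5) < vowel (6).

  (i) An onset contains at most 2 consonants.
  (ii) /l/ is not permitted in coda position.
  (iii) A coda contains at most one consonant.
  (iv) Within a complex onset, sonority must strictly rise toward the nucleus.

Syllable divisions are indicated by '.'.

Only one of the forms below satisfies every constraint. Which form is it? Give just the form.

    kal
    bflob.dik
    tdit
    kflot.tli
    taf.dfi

kal — violates constraint (ii): syllable 1 coda contains /l/ → phonotactically illegal
bflob.dik — violates constraint (i): syllable 1 onset /bfl/ has 3 consonants (> 2) → phonotactically illegal
tdit — violates constraint (iv): syllable 1 onset /td/: /t/ (stop, 1) → /d/ (stop, 1) does not rise → phonotactically illegal
kflot.tli — violates constraint (i): syllable 1 onset /kfl/ has 3 consonants (> 2) → phonotactically illegal
taf.dfi — σ1 onset /t/, coda /f/ ok; σ2 onset /df/ (1→2 rises), coda /∅/ ok → phonotactically legal

taf.dfi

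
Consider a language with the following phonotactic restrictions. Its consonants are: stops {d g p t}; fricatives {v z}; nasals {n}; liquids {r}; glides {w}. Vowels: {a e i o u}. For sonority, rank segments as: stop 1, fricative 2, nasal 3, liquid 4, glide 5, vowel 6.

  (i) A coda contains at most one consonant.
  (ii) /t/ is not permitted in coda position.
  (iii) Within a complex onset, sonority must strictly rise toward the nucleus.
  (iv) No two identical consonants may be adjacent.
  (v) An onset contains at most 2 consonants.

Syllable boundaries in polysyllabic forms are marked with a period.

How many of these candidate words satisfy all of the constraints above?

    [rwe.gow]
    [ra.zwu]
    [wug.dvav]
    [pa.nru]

[rwe.gow] — σ1 onset /rw/ (4→5 rises), coda /∅/ ok; σ2 onset /g/, coda /w/ ok → permitted
[ra.zwu] — σ1 onset /r/, coda /∅/ ok; σ2 onset /zw/ (2→5 rises), coda /∅/ ok → permitted
[wug.dvav] — σ1 onset /w/, coda /g/ ok; σ2 onset /dv/ (1→2 rises), coda /v/ ok → permitted
[pa.nru] — σ1 onset /p/, coda /∅/ ok; σ2 onset /nr/ (3→4 rises), coda /∅/ ok → permitted
Permitted: [rwe.gow], [ra.zwu], [wug.dvav], [pa.nru] → 4.

4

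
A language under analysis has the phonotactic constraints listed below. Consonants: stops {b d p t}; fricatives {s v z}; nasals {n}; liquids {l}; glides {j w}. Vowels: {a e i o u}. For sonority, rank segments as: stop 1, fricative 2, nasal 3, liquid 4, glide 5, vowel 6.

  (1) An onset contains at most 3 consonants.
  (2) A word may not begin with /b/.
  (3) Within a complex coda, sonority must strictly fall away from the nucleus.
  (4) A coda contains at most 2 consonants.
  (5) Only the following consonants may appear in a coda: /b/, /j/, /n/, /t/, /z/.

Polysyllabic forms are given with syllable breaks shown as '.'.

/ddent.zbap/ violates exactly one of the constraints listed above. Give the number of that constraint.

/ddent.zbap/: syllable 2 coda contains /p/, which is not a licensed coda consonant.
This is a violation of constraint 5: "Only the following consonants may appear in a coda: /b/, /j/, /n/, /t/, /z/."
The remaining constraints (1, 2, 3, 4) are satisfied.

5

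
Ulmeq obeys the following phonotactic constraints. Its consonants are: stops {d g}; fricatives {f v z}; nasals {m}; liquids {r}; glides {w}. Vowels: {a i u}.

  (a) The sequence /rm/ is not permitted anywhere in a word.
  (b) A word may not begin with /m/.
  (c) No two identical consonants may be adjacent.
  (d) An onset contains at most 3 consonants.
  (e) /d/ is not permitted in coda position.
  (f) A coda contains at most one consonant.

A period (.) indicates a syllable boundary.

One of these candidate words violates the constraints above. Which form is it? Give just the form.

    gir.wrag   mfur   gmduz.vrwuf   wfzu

mfur

gir.wrag — σ1 onset /g/, coda /r/ ok; σ2 onset /wr/ (2C), coda /g/ ok → phonotactically legal
mfur — violates constraint (b): word begins with /m/ → phonotactically illegal
gmduz.vrwuf — σ1 onset /gmd/ (3C), coda /z/ ok; σ2 onset /vrw/ (3C), coda /f/ ok → phonotactically legal
wfzu — σ1 onset /wfz/ (3C), coda /∅/ ok → phonotactically legal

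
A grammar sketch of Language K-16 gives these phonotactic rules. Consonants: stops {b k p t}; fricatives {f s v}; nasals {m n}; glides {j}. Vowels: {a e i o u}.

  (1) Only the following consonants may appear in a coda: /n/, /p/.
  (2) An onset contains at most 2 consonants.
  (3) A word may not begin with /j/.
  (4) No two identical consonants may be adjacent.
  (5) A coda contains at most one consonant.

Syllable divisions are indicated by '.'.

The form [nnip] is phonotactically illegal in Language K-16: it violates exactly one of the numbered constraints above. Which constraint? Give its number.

[nnip]: adjacent identical consonants /nn/.
This is a violation of constraint 4: "No two identical consonants may be adjacent."
The remaining constraints (1, 2, 3, 5) are satisfied.

4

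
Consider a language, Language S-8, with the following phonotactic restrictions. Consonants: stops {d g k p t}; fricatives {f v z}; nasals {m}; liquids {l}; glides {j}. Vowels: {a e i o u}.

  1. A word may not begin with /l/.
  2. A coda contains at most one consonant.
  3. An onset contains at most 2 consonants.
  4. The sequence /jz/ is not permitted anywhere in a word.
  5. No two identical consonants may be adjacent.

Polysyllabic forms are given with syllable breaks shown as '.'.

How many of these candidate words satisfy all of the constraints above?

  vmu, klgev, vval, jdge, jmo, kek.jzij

2

vmu — σ1 onset /vm/ (2C), coda /∅/ ok → permitted
klgev — violates constraint 3: syllable 1 onset /klg/ has 3 consonants (> 2) → not permitted
vval — violates constraint 5: adjacent identical consonants /vv/ → not permitted
jdge — violates constraint 3: syllable 1 onset /jdg/ has 3 consonants (> 2) → not permitted
jmo — σ1 onset /jm/ (2C), coda /∅/ ok → permitted
kek.jzij — violates constraint 4: contains banned sequence /jz/ → not permitted
Permitted: vmu, jmo → 2.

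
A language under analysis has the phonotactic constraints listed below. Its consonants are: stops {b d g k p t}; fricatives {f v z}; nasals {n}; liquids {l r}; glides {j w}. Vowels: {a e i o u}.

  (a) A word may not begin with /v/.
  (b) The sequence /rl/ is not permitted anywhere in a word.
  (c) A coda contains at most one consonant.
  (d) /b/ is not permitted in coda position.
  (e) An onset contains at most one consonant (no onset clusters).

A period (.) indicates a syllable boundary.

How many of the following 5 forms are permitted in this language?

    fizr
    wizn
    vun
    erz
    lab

0

fizr — violates constraint (c): syllable 1 coda /zr/ has 2 consonants (> 1) → not permitted
wizn — violates constraint (c): syllable 1 coda /zn/ has 2 consonants (> 1) → not permitted
vun — violates constraint (a): word begins with /v/ → not permitted
erz — violates constraint (c): syllable 1 coda /rz/ has 2 consonants (> 1) → not permitted
lab — violates constraint (d): syllable 1 coda contains /b/ → not permitted
No form is permitted → 0.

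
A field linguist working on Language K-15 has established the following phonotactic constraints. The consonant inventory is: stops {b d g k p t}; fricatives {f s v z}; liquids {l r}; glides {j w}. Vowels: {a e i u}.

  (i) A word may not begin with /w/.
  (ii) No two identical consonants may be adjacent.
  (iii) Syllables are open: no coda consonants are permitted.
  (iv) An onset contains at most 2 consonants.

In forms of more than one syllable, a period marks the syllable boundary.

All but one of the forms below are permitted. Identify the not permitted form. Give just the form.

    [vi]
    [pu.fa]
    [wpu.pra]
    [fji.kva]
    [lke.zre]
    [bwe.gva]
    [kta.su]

[wpu.pra]

[vi] — σ1 onset /v/, coda /∅/ ok → permitted
[pu.fa] — σ1 onset /p/, coda /∅/ ok; σ2 onset /f/, coda /∅/ ok → permitted
[wpu.pra] — violates constraint (i): word begins with /w/ → not permitted
[fji.kva] — σ1 onset /fj/ (2C), coda /∅/ ok; σ2 onset /kv/ (2C), coda /∅/ ok → permitted
[lke.zre] — σ1 onset /lk/ (2C), coda /∅/ ok; σ2 onset /zr/ (2C), coda /∅/ ok → permitted
[bwe.gva] — σ1 onset /bw/ (2C), coda /∅/ ok; σ2 onset /gv/ (2C), coda /∅/ ok → permitted
[kta.su] — σ1 onset /kt/ (2C), coda /∅/ ok; σ2 onset /s/, coda /∅/ ok → permitted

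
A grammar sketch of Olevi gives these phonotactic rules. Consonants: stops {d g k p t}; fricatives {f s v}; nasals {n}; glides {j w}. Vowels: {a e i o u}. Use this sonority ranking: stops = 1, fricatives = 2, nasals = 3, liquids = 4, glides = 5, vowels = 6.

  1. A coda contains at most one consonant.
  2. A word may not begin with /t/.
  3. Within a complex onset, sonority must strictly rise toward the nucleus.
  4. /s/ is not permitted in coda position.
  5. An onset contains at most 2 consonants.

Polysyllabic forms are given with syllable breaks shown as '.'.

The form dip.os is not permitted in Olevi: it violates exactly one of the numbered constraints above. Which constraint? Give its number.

4

dip.os: syllable 2 coda contains /s/.
This is a violation of constraint 4: "/s/ is not permitted in coda position."
The remaining constraints (1, 2, 3, 5) are satisfied.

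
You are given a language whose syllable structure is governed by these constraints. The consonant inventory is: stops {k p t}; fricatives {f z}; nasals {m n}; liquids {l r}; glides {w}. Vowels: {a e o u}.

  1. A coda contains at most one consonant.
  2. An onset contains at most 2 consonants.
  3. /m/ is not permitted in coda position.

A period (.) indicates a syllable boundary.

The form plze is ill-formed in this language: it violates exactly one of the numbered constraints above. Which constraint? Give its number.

plze: syllable 1 onset /plz/ has 3 consonants (> 2).
This is a violation of constraint 2: "An onset contains at most 2 consonants."
The remaining constraints (1, 3) are satisfied.

2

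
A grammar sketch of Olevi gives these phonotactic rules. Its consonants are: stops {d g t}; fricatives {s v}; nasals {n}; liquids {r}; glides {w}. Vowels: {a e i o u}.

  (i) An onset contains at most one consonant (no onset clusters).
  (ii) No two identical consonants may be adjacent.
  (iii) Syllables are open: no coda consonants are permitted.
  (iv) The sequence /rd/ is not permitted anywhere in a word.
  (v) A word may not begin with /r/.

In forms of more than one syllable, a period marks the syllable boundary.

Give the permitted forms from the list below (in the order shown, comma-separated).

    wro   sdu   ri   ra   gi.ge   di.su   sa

gi.ge, di.su, sa

wro — violates constraint (i): syllable 1 onset /wr/ has 2 consonants (> 1) → not permitted
sdu — violates constraint (i): syllable 1 onset /sd/ has 2 consonants (> 1) → not permitted
ri — violates constraint (v): word begins with /r/ → not permitted
ra — violates constraint (v): word begins with /r/ → not permitted
gi.ge — σ1 onset /g/, coda /∅/ ok; σ2 onset /g/, coda /∅/ ok → permitted
di.su — σ1 onset /d/, coda /∅/ ok; σ2 onset /s/, coda /∅/ ok → permitted
sa — σ1 onset /s/, coda /∅/ ok → permitted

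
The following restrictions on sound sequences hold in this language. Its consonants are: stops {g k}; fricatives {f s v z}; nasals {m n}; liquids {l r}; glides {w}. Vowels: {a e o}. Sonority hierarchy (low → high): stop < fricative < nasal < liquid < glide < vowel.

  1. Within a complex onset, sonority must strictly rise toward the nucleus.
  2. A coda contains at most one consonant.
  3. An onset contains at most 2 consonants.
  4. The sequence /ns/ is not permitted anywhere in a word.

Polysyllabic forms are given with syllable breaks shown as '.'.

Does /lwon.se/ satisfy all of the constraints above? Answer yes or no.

no

/lwon.se/ — violates constraint 4: contains banned sequence /ns/ → ill-formed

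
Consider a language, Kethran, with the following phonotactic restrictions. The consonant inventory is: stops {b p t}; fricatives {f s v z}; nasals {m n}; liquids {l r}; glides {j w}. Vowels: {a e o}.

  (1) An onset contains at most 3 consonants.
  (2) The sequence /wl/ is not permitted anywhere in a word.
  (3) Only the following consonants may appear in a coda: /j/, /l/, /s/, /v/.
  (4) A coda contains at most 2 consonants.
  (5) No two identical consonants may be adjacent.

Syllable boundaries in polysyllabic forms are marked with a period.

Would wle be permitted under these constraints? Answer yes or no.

no

wle — violates constraint 2: contains banned sequence /wl/ → not permitted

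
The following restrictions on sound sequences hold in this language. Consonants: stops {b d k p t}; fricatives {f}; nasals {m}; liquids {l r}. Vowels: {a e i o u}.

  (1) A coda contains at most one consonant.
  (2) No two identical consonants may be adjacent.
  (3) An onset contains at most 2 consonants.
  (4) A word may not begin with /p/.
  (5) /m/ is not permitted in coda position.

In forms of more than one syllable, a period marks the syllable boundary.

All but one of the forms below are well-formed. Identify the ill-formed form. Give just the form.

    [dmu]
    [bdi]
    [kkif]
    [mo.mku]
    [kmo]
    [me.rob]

[dmu] — σ1 onset /dm/ (2C), coda /∅/ ok → well-formed
[bdi] — σ1 onset /bd/ (2C), coda /∅/ ok → well-formed
[kkif] — violates constraint 2: adjacent identical consonants /kk/ → ill-formed
[mo.mku] — σ1 onset /m/, coda /∅/ ok; σ2 onset /mk/ (2C), coda /∅/ ok → well-formed
[kmo] — σ1 onset /km/ (2C), coda /∅/ ok → well-formed
[me.rob] — σ1 onset /m/, coda /∅/ ok; σ2 onset /r/, coda /b/ ok → well-formed

[kkif]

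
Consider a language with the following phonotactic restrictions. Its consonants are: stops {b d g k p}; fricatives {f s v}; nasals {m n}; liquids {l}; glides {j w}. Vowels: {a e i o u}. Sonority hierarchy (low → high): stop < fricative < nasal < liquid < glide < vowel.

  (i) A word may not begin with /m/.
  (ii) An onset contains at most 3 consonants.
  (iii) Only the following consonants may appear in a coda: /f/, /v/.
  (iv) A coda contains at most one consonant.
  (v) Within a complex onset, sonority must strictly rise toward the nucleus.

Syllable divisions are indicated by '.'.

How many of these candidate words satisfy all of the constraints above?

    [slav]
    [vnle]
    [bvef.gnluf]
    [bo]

4

[slav] — σ1 onset /sl/ (2→4 rises), coda /v/ ok → licit
[vnle] — σ1 onset /vnl/ (2→3→4 rises), coda /∅/ ok → licit
[bvef.gnluf] — σ1 onset /bv/ (1→2 rises), coda /f/ ok; σ2 onset /gnl/ (1→3→4 rises), coda /f/ ok → licit
[bo] — σ1 onset /b/, coda /∅/ ok → licit
Licit: [slav], [vnle], [bvef.gnluf], [bo] → 4.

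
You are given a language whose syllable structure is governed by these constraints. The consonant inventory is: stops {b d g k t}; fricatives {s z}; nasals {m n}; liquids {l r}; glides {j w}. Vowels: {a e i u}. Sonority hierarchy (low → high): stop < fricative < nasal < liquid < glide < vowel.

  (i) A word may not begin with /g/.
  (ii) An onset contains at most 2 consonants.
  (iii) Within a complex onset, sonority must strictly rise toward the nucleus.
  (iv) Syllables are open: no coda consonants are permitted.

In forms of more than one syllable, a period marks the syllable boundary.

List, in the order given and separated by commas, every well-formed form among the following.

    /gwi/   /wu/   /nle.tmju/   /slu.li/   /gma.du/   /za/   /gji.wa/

/gwi/ — violates constraint (i): word begins with /g/ → ill-formed
/wu/ — σ1 onset /w/, coda /∅/ ok → well-formed
/nle.tmju/ — violates constraint (ii): syllable 2 onset /tmj/ has 3 consonants (> 2) → ill-formed
/slu.li/ — σ1 onset /sl/ (2→4 rises), coda /∅/ ok; σ2 onset /l/, coda /∅/ ok → well-formed
/gma.du/ — violates constraint (i): word begins with /g/ → ill-formed
/za/ — σ1 onset /z/, coda /∅/ ok → well-formed
/gji.wa/ — violates constraint (i): word begins with /g/ → ill-formed

/wu/, /slu.li/, /za/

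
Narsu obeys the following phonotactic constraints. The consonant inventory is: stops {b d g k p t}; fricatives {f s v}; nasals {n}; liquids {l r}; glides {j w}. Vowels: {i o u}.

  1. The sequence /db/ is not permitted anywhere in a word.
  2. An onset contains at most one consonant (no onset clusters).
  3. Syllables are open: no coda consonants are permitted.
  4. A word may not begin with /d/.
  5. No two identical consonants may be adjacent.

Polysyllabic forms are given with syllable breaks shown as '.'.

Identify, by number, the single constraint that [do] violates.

[do]: word begins with /d/.
This is a violation of constraint 4: "A word may not begin with /d/."
The remaining constraints (1, 2, 3, 5) are satisfied.

4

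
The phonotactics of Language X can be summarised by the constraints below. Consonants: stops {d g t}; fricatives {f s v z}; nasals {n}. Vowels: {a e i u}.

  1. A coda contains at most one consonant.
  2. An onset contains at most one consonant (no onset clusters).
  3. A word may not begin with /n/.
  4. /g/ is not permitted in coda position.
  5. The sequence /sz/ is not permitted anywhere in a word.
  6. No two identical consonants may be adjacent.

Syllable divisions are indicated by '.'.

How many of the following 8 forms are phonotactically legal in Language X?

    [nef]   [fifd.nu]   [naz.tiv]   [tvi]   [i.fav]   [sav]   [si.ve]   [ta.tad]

[nef] — violates constraint 3: word begins with /n/ → phonotactically illegal
[fifd.nu] — violates constraint 1: syllable 1 coda /fd/ has 2 consonants (> 1) → phonotactically illegal
[naz.tiv] — violates constraint 3: word begins with /n/ → phonotactically illegal
[tvi] — violates constraint 2: syllable 1 onset /tv/ has 2 consonants (> 1) → phonotactically illegal
[i.fav] — σ1 onset /∅/, coda /∅/ ok; σ2 onset /f/, coda /v/ ok → phonotactically legal
[sav] — σ1 onset /s/, coda /v/ ok → phonotactically legal
[si.ve] — σ1 onset /s/, coda /∅/ ok; σ2 onset /v/, coda /∅/ ok → phonotactically legal
[ta.tad] — σ1 onset /t/, coda /∅/ ok; σ2 onset /t/, coda /d/ ok → phonotactically legal
Phonotactically legal: [i.fav], [sav], [si.ve], [ta.tad] → 4.

4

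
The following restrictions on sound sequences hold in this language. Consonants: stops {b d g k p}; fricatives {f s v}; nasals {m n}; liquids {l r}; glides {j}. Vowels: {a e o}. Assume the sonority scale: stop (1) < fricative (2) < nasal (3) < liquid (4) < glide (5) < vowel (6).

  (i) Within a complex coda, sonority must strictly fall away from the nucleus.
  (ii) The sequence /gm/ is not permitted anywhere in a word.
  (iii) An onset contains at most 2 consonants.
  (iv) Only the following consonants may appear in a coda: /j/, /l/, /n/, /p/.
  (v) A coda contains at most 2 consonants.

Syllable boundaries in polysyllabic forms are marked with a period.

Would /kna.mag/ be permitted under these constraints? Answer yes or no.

no

/kna.mag/ — violates constraint (iv): syllable 2 coda contains /g/, which is not a licensed coda consonant → not permitted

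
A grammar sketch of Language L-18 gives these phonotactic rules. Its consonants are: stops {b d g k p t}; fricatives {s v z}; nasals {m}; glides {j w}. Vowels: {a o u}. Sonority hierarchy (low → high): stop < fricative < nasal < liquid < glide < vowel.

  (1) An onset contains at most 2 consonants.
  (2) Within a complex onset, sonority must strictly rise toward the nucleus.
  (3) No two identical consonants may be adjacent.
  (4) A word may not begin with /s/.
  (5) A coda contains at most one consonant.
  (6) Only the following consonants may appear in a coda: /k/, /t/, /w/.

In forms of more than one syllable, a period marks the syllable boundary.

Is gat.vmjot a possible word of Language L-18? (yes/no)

gat.vmjot — violates constraint 1: syllable 2 onset /vmj/ has 3 consonants (> 2) → ill-formed

no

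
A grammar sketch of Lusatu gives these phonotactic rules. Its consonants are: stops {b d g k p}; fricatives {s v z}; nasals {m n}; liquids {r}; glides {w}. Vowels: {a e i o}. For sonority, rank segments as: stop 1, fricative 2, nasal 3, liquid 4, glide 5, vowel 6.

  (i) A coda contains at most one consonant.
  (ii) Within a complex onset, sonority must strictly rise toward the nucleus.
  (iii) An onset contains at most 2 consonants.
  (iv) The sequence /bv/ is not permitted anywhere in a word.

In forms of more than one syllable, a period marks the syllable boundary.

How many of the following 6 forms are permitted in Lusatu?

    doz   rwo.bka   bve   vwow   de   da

doz — σ1 onset /d/, coda /z/ ok → permitted
rwo.bka — violates constraint (ii): syllable 2 onset /bk/: /b/ (stop, 1) → /k/ (stop, 1) does not rise → not permitted
bve — violates constraint (iv): contains banned sequence /bv/ → not permitted
vwow — σ1 onset /vw/ (2→5 rises), coda /w/ ok → permitted
de — σ1 onset /d/, coda /∅/ ok → permitted
da — σ1 onset /d/, coda /∅/ ok → permitted
Permitted: doz, vwow, de, da → 4.

4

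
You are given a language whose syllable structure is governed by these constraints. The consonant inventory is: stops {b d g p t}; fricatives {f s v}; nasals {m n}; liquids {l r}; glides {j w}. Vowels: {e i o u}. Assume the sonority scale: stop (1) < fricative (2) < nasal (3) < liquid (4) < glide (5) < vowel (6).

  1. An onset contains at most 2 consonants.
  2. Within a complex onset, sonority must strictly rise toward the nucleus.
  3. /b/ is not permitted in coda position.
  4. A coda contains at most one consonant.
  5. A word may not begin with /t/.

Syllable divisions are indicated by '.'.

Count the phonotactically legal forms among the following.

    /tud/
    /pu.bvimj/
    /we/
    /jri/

1

/tud/ — violates constraint 5: word begins with /t/ → phonotactically illegal
/pu.bvimj/ — violates constraint 4: syllable 2 coda /mj/ has 2 consonants (> 1) → phonotactically illegal
/we/ — σ1 onset /w/, coda /∅/ ok → phonotactically legal
/jri/ — violates constraint 2: syllable 1 onset /jr/: /j/ (glide, 5) → /r/ (liquid, 4) does not rise → phonotactically illegal
Phonotactically legal: /we/ → 1.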